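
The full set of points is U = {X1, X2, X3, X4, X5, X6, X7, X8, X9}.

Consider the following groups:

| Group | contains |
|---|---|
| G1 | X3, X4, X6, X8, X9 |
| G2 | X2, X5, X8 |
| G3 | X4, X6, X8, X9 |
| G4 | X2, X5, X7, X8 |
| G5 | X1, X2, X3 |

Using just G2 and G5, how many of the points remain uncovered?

4

Union of G2, G5 = {X1, X2, X3, X5, X8}.
Not covered: X4, X6, X7, X9 — 4 points.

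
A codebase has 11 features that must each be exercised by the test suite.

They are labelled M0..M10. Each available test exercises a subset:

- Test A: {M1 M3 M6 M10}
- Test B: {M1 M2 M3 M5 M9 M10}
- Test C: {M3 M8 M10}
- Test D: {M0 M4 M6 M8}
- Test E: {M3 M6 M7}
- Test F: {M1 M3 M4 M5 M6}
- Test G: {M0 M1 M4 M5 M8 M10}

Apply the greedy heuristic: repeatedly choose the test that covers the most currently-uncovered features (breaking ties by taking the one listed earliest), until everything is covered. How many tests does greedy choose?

Greedy: pick B (covers 6 new) → pick D (covers 4 new) → pick E (covers 1 new). Total picks: 3.

3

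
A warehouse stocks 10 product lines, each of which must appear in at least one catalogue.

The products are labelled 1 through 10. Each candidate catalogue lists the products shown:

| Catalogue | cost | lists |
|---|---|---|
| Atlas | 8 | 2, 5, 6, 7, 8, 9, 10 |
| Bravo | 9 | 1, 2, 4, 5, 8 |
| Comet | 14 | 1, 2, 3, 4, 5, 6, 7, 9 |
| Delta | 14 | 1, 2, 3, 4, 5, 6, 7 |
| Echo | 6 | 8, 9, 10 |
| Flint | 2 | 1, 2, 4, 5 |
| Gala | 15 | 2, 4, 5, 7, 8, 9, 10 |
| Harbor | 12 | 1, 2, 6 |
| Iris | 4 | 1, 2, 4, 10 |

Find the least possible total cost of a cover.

Delta, Echo together cover every product (Delta ∪ Echo = {1, 2, 3, 4, 5, 6, 7, 8, 9, 10}); total cost 14 + 6 = 20.
The greedy pick Flint, Atlas, Comet costs 24; no covering selection beats 20.

20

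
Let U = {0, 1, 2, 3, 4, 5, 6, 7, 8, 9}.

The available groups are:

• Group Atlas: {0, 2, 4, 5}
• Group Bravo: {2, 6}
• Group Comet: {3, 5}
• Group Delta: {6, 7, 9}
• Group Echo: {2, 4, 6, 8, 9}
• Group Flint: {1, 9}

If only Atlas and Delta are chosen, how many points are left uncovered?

Union of Atlas, Delta = {0, 2, 4, 5, 6, 7, 9}.
Not covered: 1, 3, 8 — 3 points.

3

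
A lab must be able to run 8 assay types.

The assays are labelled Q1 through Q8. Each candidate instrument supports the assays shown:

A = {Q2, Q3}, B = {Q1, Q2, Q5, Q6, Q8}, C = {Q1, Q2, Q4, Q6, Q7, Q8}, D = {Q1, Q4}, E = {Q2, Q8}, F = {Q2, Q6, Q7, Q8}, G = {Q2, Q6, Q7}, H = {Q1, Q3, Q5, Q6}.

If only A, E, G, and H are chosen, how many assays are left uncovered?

1

Union of A, E, G, H = {Q1, Q2, Q3, Q5, Q6, Q7, Q8}.
Not covered: Q4 — 1 assay.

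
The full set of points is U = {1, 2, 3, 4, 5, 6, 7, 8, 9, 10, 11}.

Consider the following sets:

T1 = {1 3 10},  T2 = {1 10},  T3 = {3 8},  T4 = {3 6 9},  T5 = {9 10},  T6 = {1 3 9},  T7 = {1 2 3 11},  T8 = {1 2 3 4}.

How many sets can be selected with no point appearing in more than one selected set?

2

T5, T8 are pairwise disjoint (T5={9,10}; T8={1,2,3,4}).
Every remaining set overlaps one of these, and no 3 of the listed sets are pairwise disjoint, so 2 is the maximum.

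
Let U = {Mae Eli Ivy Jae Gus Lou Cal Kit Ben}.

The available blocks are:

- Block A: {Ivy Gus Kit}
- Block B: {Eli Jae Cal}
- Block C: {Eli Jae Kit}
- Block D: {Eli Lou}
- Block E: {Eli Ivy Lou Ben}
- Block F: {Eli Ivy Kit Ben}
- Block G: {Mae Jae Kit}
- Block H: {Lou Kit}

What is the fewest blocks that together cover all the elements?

A, B, E, and G cover everything between them: the union {Mae, Eli, Ivy, Jae, Gus, Lou, Cal, Kit, Ben} is all of U.
No 3 of the 8 blocks cover everything (all 56 combinations miss at least one element), so 4 is optimal.

4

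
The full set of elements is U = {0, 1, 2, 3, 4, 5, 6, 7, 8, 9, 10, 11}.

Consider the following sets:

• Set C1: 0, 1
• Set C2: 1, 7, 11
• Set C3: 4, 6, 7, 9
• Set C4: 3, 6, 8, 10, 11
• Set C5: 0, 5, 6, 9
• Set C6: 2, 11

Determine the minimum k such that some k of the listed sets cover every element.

C1, C3, C4, C5, and C6 cover everything between them: the union {0, 1, 2, 3, 4, 5, 6, 7, 8, 9, 10, 11} is all of U.
No 4 of the 6 sets cover everything (all 15 combinations miss at least one element), so 5 is optimal.

5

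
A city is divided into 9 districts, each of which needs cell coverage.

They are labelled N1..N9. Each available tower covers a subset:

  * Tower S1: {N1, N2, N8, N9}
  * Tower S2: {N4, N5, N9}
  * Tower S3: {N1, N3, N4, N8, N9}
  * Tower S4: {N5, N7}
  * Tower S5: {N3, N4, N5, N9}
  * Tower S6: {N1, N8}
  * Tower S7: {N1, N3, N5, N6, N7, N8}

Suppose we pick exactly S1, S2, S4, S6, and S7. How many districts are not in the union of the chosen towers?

Union of S1, S2, S4, S6, S7 = {N1, N2, N3, N4, N5, N6, N7, N8, N9} — that's every district, so 0 are uncovered.

0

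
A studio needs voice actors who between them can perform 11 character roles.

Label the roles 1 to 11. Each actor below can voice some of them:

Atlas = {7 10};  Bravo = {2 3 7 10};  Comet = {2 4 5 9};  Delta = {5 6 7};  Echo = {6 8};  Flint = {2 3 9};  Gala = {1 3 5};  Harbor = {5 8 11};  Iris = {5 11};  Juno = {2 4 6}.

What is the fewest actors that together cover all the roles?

Take {Bravo, Comet, Delta, Gala, Harbor}. Their union is {1, 2, 3, 4, 5, 6, 7, 8, 9, 10, 11}, which is all 11 roles.
No 4 of the 10 actors cover everything (all 210 combinations miss at least one role), so 5 is optimal.

5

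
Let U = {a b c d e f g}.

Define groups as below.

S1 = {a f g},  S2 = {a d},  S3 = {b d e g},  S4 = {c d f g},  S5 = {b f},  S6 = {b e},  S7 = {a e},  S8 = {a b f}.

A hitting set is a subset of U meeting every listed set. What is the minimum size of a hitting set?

3

H = {a, b, d} meets every group (each contains at least one member of H), and |H| = 3.
No choice of 2 items meets every group, so 3 is the minimum.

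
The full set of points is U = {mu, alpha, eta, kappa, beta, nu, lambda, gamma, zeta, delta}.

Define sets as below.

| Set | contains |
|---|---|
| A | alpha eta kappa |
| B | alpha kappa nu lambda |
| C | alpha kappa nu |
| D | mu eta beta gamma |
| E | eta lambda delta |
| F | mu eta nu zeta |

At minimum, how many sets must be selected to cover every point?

4

B, D, E, and F cover everything between them: the union {mu, alpha, eta, kappa, beta, nu, lambda, gamma, zeta, delta} is all of U.
Only E contains delta, so E is forced; the remaining 7 points need at least 3 more sets (each remaining set adds at most 3) — so at least 4 sets are needed, and 4 is optimal.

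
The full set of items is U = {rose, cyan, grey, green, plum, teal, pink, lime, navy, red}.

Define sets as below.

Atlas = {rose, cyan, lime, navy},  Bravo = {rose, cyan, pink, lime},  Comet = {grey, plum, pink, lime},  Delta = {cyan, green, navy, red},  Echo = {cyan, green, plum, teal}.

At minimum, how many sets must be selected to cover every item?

Take {Bravo, Comet, Delta, Echo}. Their union is {rose, cyan, grey, green, plum, teal, pink, lime, navy, red}, which is all 10 items.
No 3 of the 5 sets cover everything (all 10 combinations miss at least one item), so 4 is optimal.

4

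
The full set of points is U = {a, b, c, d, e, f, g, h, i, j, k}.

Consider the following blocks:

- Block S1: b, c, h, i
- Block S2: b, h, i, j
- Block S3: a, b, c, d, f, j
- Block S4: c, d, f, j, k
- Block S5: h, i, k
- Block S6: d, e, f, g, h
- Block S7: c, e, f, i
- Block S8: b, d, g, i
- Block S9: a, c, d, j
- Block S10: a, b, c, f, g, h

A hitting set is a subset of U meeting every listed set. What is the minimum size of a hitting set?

The 3 points {g, i, j} hit every block.
No choice of 2 points meets every block, so 3 is the minimum.

3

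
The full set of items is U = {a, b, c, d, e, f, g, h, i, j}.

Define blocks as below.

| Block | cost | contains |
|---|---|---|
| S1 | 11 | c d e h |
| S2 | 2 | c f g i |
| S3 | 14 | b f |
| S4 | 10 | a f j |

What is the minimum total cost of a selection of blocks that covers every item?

37

S1, S2, S3, S4 together cover every item (S1 ∪ S2 ∪ S3 ∪ S4 = {a, b, c, d, e, f, g, h, i, j}); total cost 11 + 2 + 14 + 10 = 37.
No covering selection has total cost below 37.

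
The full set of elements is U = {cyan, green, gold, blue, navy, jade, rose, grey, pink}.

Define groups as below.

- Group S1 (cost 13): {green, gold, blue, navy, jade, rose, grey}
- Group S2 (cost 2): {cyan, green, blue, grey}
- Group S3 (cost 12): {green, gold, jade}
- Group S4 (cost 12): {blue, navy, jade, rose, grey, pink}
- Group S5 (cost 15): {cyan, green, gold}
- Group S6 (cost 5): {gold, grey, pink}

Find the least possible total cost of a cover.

19

S2, S4, S6 together cover every element (S2 ∪ S4 ∪ S6 = {cyan, green, gold, blue, navy, jade, rose, grey, pink}); total cost 2 + 12 + 5 = 19.
No covering selection has total cost below 19.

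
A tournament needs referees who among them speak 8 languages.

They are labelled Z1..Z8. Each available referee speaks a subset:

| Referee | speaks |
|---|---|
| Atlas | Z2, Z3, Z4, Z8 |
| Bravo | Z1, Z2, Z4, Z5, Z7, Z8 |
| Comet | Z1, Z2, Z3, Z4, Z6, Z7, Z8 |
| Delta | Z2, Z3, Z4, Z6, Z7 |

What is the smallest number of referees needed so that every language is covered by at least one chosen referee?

Take {Bravo, Delta}. Their union is {Z1, Z2, Z3, Z4, Z5, Z6, Z7, Z8}, which is all 8 languages.
No single referee has all 8 languages (the largest, Comet, has 7), so 2 is optimal.

2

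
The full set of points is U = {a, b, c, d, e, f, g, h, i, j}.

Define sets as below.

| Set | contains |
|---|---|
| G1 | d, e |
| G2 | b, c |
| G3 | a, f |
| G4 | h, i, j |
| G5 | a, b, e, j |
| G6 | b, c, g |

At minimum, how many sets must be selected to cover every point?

4

Take {G1, G3, G4, G6}. Their union is {a, b, c, d, e, f, g, h, i, j}, which is all 10 points.
Only G1 contains d, so G1 is forced; the remaining 8 points need at least 3 more sets (each remaining set adds at most 3) — so at least 4 sets are needed, and 4 is optimal.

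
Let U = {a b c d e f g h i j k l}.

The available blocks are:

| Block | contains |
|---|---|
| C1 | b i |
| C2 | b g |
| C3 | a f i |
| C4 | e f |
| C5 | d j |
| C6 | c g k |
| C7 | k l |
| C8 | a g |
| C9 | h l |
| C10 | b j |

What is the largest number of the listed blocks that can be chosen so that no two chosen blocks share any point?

C1, C4, C5, C7, C8 are pairwise disjoint (C1={b,i}; C4={e,f}; C5={d,j}; C7={k,l}; C8={a,g}).
Every remaining block overlaps one of these, and no 6 of the listed blocks are pairwise disjoint, so 5 is the maximum.

5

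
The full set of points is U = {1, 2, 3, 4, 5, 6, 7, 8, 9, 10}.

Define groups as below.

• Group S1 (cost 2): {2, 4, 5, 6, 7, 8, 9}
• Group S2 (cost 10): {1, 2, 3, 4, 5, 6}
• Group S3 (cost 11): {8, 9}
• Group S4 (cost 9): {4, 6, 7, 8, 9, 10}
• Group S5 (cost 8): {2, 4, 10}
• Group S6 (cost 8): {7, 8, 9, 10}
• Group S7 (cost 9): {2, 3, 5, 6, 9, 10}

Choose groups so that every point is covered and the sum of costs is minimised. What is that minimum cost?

18

S2, S6 together cover every point (S2 ∪ S6 = {1, 2, 3, 4, 5, 6, 7, 8, 9, 10}); total cost 10 + 8 = 18.
The greedy pick S1, S7, S2 costs 21; no covering selection beats 18.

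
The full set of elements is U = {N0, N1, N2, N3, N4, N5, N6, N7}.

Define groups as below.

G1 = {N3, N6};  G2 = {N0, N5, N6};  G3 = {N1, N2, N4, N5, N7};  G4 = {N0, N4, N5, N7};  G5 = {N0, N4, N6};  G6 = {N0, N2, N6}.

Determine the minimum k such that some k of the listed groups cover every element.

G1, G3, and G4 cover everything between them: the union {N0, N1, N2, N3, N4, N5, N6, N7} is all of U.
Only G3 contains N1, so G3 is forced; the remaining 3 elements need at least 2 more groups (each remaining group adds at most 2) — so at least 3 groups are needed, and 3 is optimal.

3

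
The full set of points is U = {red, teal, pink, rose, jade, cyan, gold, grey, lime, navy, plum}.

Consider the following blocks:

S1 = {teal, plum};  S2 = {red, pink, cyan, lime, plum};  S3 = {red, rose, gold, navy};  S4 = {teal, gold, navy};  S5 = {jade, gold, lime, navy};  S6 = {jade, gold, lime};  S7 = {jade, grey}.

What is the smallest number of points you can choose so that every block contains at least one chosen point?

H = {red, teal, jade} meets every block (each contains at least one member of H), and |H| = 3.
The blocks S1, S3, S7 are pairwise disjoint, so any hitting set needs a separate point for each — at least 3. Hence 3 is optimal.

3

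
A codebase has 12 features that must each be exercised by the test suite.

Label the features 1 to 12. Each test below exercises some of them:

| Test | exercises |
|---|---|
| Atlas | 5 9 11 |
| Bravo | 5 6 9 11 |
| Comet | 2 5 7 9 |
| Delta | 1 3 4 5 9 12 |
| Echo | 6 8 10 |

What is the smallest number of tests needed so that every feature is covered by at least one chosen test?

Bravo and Comet and Delta and Echo together: Bravo ∪ Comet ∪ Delta ∪ Echo = {1, 2, 3, 4, 5, 6, 7, 8, 9, 10, 11, 12} — every feature is covered.
No 3 of the 5 tests cover everything (all 10 combinations miss at least one feature), so 4 is optimal.

4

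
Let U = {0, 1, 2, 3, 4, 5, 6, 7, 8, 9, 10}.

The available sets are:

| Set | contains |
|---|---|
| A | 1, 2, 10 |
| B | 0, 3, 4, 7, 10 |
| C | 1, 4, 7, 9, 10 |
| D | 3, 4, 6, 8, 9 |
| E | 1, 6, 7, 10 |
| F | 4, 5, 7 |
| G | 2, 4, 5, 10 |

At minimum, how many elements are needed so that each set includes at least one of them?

H = {1, 4} meets every set (each contains at least one member of H), and |H| = 2.
The sets A, F are pairwise disjoint, so any hitting set needs a separate element for each — at least 2. Hence 2 is optimal.

2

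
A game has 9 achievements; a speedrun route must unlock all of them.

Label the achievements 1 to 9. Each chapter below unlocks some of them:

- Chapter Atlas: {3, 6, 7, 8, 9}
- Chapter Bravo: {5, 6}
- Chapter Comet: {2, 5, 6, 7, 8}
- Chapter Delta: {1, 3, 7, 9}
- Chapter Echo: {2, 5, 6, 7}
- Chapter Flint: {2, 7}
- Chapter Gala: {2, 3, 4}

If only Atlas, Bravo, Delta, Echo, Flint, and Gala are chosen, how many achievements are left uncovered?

0

Union of Atlas, Bravo, Delta, Echo, Flint, Gala = {1, 2, 3, 4, 5, 6, 7, 8, 9} — that's every achievement, so 0 are uncovered.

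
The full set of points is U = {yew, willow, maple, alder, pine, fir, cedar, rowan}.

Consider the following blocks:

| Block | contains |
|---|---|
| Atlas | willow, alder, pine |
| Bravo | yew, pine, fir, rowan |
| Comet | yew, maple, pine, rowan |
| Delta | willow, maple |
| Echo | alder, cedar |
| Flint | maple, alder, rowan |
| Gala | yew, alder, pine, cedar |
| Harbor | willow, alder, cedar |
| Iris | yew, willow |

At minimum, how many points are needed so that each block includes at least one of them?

The 3 points {willow, cedar, rowan} hit every block.
The blocks Bravo, Delta, Echo are pairwise disjoint, so any hitting set needs a separate point for each — at least 3. Hence 3 is optimal.

3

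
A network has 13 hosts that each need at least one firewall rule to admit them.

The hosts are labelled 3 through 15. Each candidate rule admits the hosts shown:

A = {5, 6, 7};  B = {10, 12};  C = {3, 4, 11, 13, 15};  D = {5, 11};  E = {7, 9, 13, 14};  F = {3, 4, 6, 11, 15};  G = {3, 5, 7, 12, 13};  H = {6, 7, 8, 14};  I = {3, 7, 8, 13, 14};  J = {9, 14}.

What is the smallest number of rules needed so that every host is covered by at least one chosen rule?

Take {B, F, G, H, J}. Their union is {3, 4, 5, 6, 7, 8, 9, 10, 11, 12, 13, 14, 15}, which is all 13 hosts.
No 4 of the 10 rules cover everything (all 210 combinations miss at least one host), so 5 is optimal.

5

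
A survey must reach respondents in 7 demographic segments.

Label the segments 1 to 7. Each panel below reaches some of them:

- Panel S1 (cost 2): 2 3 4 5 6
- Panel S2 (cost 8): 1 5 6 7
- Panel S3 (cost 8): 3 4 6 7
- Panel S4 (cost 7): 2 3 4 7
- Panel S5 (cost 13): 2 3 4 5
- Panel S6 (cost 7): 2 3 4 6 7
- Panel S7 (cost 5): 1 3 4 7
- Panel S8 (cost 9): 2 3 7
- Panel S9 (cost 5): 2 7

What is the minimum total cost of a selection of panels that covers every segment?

7

S1, S7 together cover every segment (S1 ∪ S7 = {1, 2, 3, 4, 5, 6, 7}); total cost 2 + 5 = 7.
No covering selection has total cost below 7.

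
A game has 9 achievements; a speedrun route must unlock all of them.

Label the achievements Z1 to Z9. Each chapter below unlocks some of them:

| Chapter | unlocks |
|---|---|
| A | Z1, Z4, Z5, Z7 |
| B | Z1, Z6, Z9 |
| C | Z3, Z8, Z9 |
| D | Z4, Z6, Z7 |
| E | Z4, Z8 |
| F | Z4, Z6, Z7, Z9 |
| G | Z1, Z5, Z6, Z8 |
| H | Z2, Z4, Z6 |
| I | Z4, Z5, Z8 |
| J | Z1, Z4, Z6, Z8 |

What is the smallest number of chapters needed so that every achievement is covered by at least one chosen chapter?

A and C and H together: A ∪ C ∪ H = {Z1, Z2, Z3, Z4, Z5, Z6, Z7, Z8, Z9} — every achievement is covered.
Each chapter has at most 4 achievements, and 2·4 = 8 < 9 — so at least 3 chapters are needed, and 3 is optimal.

3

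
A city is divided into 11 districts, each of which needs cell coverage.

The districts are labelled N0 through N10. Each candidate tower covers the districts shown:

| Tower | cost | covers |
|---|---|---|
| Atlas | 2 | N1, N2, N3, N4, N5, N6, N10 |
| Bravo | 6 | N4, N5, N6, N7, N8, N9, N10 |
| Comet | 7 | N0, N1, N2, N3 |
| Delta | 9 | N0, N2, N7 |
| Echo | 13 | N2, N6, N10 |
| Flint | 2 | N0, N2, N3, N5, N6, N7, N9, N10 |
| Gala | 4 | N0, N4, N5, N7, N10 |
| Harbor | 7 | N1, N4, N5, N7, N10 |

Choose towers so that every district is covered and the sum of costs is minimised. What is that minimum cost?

Atlas, Bravo, Flint together cover every district (Atlas ∪ Bravo ∪ Flint = {N0, N1, N2, N3, N4, N5, N6, N7, N8, N9, N10}); total cost 2 + 6 + 2 = 10.
No covering selection has total cost below 10.

10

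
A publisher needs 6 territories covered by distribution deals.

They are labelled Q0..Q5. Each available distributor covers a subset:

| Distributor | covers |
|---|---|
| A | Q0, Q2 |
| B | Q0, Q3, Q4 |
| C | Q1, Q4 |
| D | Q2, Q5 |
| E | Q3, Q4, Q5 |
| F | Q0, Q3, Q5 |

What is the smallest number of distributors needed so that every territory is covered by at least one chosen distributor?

3

B and C and D together: B ∪ C ∪ D = {Q0, Q1, Q2, Q3, Q4, Q5} — every territory is covered.
Only C contains Q1, so C is forced; the remaining 4 territories need at least 2 more distributors (each remaining distributor adds at most 3) — so at least 3 distributors are needed, and 3 is optimal.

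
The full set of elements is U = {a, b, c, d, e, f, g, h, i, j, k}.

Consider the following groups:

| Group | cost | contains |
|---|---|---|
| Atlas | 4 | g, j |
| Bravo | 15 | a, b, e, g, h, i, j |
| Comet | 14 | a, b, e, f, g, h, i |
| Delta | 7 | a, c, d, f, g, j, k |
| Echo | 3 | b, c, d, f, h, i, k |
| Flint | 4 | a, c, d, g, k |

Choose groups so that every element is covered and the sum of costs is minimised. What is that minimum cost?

Bravo, Echo together cover every element (Bravo ∪ Echo = {a, b, c, d, e, f, g, h, i, j, k}); total cost 15 + 3 = 18.
The greedy pick Echo, Atlas, Flint, Comet costs 25; no covering selection beats 18.

18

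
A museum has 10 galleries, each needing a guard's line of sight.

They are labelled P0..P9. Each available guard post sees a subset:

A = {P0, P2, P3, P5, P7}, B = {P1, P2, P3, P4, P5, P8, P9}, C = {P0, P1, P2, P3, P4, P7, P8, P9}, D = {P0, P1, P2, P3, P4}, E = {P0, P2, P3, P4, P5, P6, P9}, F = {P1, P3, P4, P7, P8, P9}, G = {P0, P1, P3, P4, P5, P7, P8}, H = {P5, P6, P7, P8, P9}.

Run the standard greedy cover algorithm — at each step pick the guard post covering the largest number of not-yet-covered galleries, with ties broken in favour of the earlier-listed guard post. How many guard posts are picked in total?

2

Greedy: pick C (covers 8 new) → pick E (covers 2 new). Total picks: 2.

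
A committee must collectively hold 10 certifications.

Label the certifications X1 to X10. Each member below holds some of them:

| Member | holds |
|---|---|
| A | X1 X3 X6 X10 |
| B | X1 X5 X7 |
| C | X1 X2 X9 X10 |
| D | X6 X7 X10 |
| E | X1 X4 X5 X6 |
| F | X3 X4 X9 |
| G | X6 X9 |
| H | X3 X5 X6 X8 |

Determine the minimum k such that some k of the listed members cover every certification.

Take {C, D, E, H}. Their union is {X1, X2, X3, X4, X5, X6, X7, X8, X9, X10}, which is all 10 certifications.
No 3 of the 8 members cover everything (all 56 combinations miss at least one certification), so 4 is optimal.

4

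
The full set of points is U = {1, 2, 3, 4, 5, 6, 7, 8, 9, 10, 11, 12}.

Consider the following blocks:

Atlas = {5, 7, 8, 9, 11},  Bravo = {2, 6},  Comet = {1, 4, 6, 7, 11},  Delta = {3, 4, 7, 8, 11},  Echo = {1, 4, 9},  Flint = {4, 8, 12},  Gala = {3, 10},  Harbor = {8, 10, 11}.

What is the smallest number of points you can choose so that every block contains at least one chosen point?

4

H = {1, 6, 8, 10} meets every block (each contains at least one member of H), and |H| = 4.
No choice of 3 points meets every block, so 4 is the minimum.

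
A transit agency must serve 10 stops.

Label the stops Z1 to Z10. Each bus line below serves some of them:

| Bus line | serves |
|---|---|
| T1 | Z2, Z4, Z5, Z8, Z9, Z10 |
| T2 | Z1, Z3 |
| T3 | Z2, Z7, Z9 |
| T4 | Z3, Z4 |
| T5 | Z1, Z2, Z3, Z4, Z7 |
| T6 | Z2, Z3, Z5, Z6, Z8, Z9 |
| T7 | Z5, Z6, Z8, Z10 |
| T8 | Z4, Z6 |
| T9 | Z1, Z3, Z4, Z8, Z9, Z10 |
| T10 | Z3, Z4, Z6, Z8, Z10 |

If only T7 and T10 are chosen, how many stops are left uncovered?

4

Union of T7, T10 = {Z3, Z4, Z5, Z6, Z8, Z10}.
Not covered: Z1, Z2, Z7, Z9 — 4 stops.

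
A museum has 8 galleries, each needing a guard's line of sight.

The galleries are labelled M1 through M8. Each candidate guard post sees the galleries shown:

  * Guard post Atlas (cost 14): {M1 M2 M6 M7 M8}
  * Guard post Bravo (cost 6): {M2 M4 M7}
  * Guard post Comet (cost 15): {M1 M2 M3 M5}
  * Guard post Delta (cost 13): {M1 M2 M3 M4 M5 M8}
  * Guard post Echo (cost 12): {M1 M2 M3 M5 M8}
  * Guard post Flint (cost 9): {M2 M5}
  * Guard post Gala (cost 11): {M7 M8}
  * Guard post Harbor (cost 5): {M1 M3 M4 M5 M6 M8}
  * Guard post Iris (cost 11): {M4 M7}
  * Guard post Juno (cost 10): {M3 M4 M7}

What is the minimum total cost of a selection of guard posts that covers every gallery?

11

Bravo, Harbor together cover every gallery (Bravo ∪ Harbor = {M1, M2, M3, M4, M5, M6, M7, M8}); total cost 6 + 5 = 11.
No covering selection has total cost below 11.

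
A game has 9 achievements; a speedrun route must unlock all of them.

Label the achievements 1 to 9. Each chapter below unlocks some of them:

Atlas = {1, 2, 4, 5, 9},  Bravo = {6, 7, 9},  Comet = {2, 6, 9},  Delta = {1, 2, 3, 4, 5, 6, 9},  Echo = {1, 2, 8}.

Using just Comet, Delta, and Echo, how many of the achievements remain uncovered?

1

Union of Comet, Delta, Echo = {1, 2, 3, 4, 5, 6, 8, 9}.
Not covered: 7 — 1 achievement.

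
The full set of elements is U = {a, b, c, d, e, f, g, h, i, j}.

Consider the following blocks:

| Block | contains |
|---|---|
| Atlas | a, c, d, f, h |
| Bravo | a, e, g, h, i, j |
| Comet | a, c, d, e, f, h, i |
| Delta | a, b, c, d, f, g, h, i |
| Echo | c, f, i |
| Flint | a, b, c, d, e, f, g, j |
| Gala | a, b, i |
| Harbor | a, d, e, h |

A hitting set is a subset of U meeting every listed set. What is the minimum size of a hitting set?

2

The 2 elements {a, i} hit every block.
The blocks Echo, Harbor are pairwise disjoint, so any hitting set needs a separate element for each — at least 2. Hence 2 is optimal.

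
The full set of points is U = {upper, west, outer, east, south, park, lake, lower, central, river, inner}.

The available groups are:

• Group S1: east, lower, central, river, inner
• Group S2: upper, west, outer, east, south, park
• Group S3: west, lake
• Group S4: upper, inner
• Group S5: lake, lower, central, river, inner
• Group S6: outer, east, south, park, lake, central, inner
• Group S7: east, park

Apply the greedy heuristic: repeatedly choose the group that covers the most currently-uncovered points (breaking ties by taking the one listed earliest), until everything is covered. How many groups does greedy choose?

Greedy: pick S6 (covers 7 new) → pick S1 (covers 2 new) → pick S2 (covers 2 new). Total picks: 3.
(The true minimum cover uses only 2 groups, so greedy is not optimal here.)

3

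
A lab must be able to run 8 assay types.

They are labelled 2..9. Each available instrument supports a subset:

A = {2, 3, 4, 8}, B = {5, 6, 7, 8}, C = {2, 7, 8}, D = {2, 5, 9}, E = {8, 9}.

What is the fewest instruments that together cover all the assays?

3

A and B and E together: A ∪ B ∪ E = {2, 3, 4, 5, 6, 7, 8, 9} — every assay is covered.
Only A contains 3, so A is forced; the remaining 4 assays need at least 2 more instruments (each remaining instrument adds at most 3) — so at least 3 instruments are needed, and 3 is optimal.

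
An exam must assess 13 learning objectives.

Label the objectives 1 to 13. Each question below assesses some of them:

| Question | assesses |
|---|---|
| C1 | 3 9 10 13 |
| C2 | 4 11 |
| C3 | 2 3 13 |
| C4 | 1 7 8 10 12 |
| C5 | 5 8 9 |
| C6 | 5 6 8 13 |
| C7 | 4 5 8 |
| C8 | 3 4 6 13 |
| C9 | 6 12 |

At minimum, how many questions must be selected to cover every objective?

Take {C2, C3, C4, C5, C8}. Their union is {1, 2, 3, 4, 5, 6, 7, 8, 9, 10, 11, 12, 13}, which is all 13 objectives.
No 4 of the 9 questions cover everything (all 126 combinations miss at least one objective), so 5 is optimal.

5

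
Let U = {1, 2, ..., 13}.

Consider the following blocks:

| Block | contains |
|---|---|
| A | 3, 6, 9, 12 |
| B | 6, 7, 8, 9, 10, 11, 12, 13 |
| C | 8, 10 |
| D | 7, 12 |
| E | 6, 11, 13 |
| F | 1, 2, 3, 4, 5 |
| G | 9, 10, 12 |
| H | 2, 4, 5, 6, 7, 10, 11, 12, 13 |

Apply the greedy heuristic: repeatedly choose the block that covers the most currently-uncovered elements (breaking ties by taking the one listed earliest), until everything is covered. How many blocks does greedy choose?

4

Greedy: pick H (covers 9 new) → pick A (covers 2 new) → pick B (covers 1 new) → pick F (covers 1 new). Total picks: 4.
(The true minimum cover uses only 2 blocks, so greedy is not optimal here.)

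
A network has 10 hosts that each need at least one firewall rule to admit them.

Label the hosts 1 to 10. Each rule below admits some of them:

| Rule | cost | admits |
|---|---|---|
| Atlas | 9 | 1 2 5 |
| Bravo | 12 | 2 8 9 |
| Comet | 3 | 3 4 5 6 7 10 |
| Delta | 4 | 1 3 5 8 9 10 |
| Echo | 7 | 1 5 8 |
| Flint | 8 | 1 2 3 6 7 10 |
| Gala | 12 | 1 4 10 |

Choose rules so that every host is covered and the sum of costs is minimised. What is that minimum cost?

Comet, Delta, Flint together cover every host (Comet ∪ Delta ∪ Flint = {1, 2, 3, 4, 5, 6, 7, 8, 9, 10}); total cost 3 + 4 + 8 = 15.
No covering selection has total cost below 15.

15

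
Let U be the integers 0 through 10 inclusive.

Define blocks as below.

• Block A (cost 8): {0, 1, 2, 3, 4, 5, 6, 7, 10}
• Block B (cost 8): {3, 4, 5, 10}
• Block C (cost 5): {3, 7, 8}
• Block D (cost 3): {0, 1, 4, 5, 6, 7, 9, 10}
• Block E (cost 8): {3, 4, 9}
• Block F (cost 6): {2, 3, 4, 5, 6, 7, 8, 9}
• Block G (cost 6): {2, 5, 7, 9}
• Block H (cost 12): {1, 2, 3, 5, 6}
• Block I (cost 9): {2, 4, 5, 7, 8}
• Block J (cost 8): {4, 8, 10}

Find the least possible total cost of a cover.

9

D, F together cover every point (D ∪ F = {0, 1, 2, 3, 4, 5, 6, 7, 8, 9, 10}); total cost 3 + 6 = 9.
No covering selection has total cost below 9.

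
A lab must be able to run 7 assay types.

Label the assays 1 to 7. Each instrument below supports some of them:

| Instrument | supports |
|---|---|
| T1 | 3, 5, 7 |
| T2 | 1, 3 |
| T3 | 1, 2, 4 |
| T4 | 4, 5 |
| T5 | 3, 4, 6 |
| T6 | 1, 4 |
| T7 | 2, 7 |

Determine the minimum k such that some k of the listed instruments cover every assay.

Take {T1, T3, T5}. Their union is {1, 2, 3, 4, 5, 6, 7}, which is all 7 assays.
Each instrument has at most 3 assays, and 2·3 = 6 < 7 — so at least 3 instruments are needed, and 3 is optimal.

3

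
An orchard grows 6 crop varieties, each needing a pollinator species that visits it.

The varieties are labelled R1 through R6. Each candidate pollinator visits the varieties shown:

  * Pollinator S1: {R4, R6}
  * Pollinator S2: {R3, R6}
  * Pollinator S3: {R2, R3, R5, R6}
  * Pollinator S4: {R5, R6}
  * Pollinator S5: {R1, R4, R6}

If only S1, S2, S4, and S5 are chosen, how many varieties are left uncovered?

Union of S1, S2, S4, S5 = {R1, R3, R4, R5, R6}.
Not covered: R2 — 1 variety.

1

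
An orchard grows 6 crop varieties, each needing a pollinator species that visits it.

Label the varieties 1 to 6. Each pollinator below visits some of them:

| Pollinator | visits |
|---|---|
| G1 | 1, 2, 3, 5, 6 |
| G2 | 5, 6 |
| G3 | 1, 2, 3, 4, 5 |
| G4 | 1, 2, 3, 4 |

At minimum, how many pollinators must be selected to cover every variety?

2

G2 and G3 together: G2 ∪ G3 = {1, 2, 3, 4, 5, 6} — every variety is covered.
No single pollinator has all 6 varieties (the largest, G1, has 5), so 2 is optimal.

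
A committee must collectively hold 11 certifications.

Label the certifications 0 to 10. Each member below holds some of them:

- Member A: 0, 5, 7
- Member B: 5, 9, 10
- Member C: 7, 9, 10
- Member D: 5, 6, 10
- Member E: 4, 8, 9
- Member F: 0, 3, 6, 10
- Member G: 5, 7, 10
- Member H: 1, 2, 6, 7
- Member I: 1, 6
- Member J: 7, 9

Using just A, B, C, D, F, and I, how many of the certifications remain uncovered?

Union of A, B, C, D, F, I = {0, 1, 3, 5, 6, 7, 9, 10}.
Not covered: 2, 4, 8 — 3 certifications.

3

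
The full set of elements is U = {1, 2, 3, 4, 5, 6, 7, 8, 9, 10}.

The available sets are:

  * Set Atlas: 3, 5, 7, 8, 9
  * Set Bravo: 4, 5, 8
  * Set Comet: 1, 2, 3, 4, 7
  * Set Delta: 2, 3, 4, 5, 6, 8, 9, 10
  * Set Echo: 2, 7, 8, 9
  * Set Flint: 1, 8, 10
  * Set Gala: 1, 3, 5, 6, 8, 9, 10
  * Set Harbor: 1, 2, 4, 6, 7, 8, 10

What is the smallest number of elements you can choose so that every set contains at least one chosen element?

2

H = {3, 8} meets every set (each contains at least one member of H), and |H| = 2.
No single element lies in every set, so at least 2 are needed and 2 is optimal.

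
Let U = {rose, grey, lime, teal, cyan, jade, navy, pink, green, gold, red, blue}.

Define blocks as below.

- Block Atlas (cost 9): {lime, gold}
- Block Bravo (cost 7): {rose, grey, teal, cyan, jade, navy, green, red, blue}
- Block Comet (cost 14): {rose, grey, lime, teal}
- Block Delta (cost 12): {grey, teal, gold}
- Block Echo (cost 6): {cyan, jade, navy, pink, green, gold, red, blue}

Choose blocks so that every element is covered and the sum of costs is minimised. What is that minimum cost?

20

Comet, Echo together cover every element (Comet ∪ Echo = {rose, grey, lime, teal, cyan, jade, navy, pink, green, gold, red, blue}); total cost 14 + 6 = 20.
The greedy pick Echo, Bravo, Atlas costs 22; no covering selection beats 20.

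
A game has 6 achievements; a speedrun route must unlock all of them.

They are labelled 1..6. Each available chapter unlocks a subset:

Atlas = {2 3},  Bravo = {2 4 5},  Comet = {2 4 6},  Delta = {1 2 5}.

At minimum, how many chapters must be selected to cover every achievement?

Take {Atlas, Comet, Delta}. Their union is {1, 2, 3, 4, 5, 6}, which is all 6 achievements.
Only Delta contains 1, so Delta is forced; the remaining 3 achievements need at least 2 more chapters (each remaining chapter adds at most 2) — so at least 3 chapters are needed, and 3 is optimal.

3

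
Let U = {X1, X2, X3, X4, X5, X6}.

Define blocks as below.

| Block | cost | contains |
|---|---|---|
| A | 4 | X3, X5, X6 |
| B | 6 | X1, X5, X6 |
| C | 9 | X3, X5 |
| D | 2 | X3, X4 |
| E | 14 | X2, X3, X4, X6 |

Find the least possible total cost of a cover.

20

B, E together cover every item (B ∪ E = {X1, X2, X3, X4, X5, X6}); total cost 6 + 14 = 20.
The greedy pick D, A, B, E costs 26; no covering selection beats 20.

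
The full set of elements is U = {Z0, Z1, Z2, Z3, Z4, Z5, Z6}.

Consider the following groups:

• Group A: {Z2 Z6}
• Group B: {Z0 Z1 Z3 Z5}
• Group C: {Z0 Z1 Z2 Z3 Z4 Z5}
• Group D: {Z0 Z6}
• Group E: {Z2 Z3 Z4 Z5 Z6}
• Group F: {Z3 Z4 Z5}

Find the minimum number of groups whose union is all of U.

Take {C, D}. Their union is {Z0, Z1, Z2, Z3, Z4, Z5, Z6}, which is all 7 elements.
No single group has all 7 elements (the largest, C, has 6), so 2 is optimal.

2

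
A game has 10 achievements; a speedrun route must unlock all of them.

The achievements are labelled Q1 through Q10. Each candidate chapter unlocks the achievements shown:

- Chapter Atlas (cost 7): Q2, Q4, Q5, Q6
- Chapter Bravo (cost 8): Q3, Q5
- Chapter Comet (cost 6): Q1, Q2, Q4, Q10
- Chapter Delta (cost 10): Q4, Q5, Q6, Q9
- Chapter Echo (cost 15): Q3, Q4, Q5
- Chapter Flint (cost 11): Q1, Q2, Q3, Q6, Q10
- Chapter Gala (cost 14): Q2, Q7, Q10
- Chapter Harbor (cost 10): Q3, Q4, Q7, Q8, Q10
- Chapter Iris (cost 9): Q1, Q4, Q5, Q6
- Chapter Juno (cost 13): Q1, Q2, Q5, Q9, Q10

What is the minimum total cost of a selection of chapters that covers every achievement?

26

Comet, Delta, Harbor together cover every achievement (Comet ∪ Delta ∪ Harbor = {Q1, Q2, Q3, Q4, Q5, Q6, Q7, Q8, Q9, Q10}); total cost 6 + 10 + 10 = 26.
No covering selection has total cost below 26.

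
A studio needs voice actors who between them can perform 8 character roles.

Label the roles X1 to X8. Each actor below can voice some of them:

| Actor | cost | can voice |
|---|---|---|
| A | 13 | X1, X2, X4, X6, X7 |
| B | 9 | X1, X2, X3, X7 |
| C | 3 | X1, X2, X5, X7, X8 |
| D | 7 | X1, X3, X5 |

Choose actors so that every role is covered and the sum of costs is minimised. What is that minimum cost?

23

A, C, D together cover every role (A ∪ C ∪ D = {X1, X2, X3, X4, X5, X6, X7, X8}); total cost 13 + 3 + 7 = 23.
No covering selection has total cost below 23.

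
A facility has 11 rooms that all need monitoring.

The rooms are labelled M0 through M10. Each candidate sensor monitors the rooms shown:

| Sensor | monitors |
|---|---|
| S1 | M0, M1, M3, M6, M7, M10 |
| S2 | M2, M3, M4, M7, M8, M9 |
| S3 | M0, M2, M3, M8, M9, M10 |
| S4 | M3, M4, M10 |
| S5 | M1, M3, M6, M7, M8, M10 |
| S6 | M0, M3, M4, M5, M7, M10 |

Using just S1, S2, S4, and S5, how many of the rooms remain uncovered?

Union of S1, S2, S4, S5 = {M0, M1, M2, M3, M4, M6, M7, M8, M9, M10}.
Not covered: M5 — 1 room.

1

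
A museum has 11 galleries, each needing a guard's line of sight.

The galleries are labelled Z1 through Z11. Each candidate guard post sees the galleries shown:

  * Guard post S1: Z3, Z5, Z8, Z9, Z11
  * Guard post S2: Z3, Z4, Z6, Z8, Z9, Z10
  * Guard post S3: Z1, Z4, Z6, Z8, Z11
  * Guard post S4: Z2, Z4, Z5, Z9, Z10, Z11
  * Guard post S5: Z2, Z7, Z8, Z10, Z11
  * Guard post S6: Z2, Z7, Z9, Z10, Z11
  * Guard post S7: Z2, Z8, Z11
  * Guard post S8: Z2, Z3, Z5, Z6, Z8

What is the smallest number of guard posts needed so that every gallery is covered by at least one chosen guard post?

S1 and S3 and S6 together: S1 ∪ S3 ∪ S6 = {Z1, Z2, Z3, Z4, Z5, Z6, Z7, Z8, Z9, Z10, Z11} — every gallery is covered.
Only S3 contains Z1, so S3 is forced; the remaining 6 galleries need at least 2 more guard posts (each remaining guard post adds at most 4) — so at least 3 guard posts are needed, and 3 is optimal.

3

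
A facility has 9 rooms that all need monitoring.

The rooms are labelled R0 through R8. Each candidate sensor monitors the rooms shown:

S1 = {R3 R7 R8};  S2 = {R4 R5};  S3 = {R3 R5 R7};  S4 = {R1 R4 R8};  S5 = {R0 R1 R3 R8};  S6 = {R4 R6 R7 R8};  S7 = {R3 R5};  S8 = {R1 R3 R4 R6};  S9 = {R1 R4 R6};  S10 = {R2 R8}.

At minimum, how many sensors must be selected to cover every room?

4

Take {S3, S5, S8, S10}. Their union is {R0, R1, R2, R3, R4, R5, R6, R7, R8}, which is all 9 rooms.
No 3 of the 10 sensors cover everything (all 120 combinations miss at least one room), so 4 is optimal.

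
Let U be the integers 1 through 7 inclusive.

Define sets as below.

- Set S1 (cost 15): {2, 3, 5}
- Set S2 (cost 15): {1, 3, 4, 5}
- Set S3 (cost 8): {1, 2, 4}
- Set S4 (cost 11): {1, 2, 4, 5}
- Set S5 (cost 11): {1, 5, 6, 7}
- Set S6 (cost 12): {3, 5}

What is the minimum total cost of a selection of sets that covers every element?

31

S3, S5, S6 together cover every element (S3 ∪ S5 ∪ S6 = {1, 2, 3, 4, 5, 6, 7}); total cost 8 + 11 + 12 = 31.
No covering selection has total cost below 31.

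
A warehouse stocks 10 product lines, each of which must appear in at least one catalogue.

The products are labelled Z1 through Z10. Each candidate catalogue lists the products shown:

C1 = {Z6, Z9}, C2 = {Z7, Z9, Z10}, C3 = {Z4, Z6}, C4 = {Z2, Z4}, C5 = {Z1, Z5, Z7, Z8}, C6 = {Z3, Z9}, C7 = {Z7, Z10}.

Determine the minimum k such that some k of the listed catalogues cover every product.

5

C3 and C4 and C5 and C6 and C7 together: C3 ∪ C4 ∪ C5 ∪ C6 ∪ C7 = {Z1, Z2, Z3, Z4, Z5, Z6, Z7, Z8, Z9, Z10} — every product is covered.
No 4 of the 7 catalogues cover everything (all 35 combinations miss at least one product), so 5 is optimal.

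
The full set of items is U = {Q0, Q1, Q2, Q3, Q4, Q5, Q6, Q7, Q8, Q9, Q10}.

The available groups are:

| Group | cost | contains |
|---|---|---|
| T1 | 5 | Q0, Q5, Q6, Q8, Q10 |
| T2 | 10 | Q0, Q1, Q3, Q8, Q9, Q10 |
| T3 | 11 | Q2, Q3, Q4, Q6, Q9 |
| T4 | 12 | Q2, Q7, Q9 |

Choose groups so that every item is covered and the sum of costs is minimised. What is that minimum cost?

38

T1, T2, T3, T4 together cover every item (T1 ∪ T2 ∪ T3 ∪ T4 = {Q0, Q1, Q2, Q3, Q4, Q5, Q6, Q7, Q8, Q9, Q10}); total cost 5 + 10 + 11 + 12 = 38.
No covering selection has total cost below 38.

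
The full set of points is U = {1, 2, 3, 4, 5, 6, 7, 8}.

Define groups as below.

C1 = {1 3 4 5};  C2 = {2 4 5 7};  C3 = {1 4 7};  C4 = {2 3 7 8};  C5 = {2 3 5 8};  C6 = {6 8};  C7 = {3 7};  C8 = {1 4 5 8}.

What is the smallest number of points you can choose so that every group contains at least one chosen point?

H = {5, 6, 7} meets every group (each contains at least one member of H), and |H| = 3.
No choice of 2 points meets every group, so 3 is the minimum.

3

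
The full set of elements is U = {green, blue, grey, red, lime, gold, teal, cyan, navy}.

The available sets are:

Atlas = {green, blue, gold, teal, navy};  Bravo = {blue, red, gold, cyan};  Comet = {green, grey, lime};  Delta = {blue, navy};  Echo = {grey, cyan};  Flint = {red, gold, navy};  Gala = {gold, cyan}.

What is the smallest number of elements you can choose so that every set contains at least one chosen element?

Take H = {lime, cyan, navy}. Each listed set contains at least one of these, so H is a hitting set of size 3.
The sets Comet, Delta, Gala are pairwise disjoint, so any hitting set needs a separate element for each — at least 3. Hence 3 is optimal.

3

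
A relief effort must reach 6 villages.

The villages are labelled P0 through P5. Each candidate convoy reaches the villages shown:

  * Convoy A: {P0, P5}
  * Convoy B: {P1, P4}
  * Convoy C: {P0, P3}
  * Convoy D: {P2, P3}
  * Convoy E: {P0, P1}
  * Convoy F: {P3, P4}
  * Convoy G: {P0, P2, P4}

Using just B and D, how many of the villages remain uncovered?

Union of B, D = {P1, P2, P3, P4}.
Not covered: P0, P5 — 2 villages.

2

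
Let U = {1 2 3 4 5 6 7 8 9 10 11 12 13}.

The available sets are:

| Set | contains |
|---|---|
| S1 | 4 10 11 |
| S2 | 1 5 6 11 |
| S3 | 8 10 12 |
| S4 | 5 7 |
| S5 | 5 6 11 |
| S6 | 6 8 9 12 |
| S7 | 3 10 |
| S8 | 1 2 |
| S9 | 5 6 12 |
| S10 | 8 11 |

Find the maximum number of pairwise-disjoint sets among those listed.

4

S4, S7, S8, S10 are pairwise disjoint (S4={5,7}; S7={3,10}; S8={1,2}; S10={8,11}).
Every remaining set overlaps one of these, and no 5 of the listed sets are pairwise disjoint, so 4 is the maximum.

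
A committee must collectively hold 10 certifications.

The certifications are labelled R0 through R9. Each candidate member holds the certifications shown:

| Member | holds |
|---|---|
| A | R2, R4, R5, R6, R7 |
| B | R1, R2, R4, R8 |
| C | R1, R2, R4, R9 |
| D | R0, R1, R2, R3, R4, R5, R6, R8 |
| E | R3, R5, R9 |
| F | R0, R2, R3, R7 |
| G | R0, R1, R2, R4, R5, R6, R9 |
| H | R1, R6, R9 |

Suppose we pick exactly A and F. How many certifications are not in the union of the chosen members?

3

Union of A, F = {R0, R2, R3, R4, R5, R6, R7}.
Not covered: R1, R8, R9 — 3 certifications.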